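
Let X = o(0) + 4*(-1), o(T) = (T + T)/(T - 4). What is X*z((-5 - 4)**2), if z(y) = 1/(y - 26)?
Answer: -4/55 ≈ -0.072727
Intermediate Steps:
o(T) = 2*T/(-4 + T) (o(T) = (2*T)/(-4 + T) = 2*T/(-4 + T))
z(y) = 1/(-26 + y)
X = -4 (X = 2*0/(-4 + 0) + 4*(-1) = 2*0/(-4) - 4 = 2*0*(-1/4) - 4 = 0 - 4 = -4)
X*z((-5 - 4)**2) = -4/(-26 + (-5 - 4)**2) = -4/(-26 + (-9)**2) = -4/(-26 + 81) = -4/55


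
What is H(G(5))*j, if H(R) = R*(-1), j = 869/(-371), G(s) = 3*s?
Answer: 13035/371 ≈ 35.135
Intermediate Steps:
j = -869/371 (j = 869*(-1/371) = -869/371 ≈ -2.3423)
H(R) = -R
H(G(5))*j = -3*5*(-869/371) = -1*15*(-869/371) = -15*(-869/371) = 13035/371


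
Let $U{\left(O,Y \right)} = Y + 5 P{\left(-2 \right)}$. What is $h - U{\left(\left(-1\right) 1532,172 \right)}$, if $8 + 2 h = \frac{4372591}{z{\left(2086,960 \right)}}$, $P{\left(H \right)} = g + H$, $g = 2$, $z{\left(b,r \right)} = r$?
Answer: $\frac{4034671}{1920} \approx 2101.4$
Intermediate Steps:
$P{\left(H \right)} = 2 + H$
$h = \frac{4364911}{1920}$ ($h = -4 + \frac{4372591 \cdot \frac{1}{960}}{2} = -4 + \frac{1}{2} \cdot \frac{4372591}{960} = -4 + \frac{4372591}{1920} = \frac{4364911}{1920} \approx 2273.4$)
$U{\left(O,Y \right)} = Y$ ($U{\left(O,Y \right)} = Y + 5 \left(2 - 2\right) = Y + 5 \cdot 0 = Y + 0 = Y$)
$h - U{\left(\left(-1\right) 1532,172 \right)} = \frac{4364911}{1920} - 172 = \frac{4034671}{1920}$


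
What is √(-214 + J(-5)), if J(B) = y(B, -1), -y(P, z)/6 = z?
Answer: 4*I*√13 ≈ 14.422*I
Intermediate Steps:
y(P, z) = -6*z
J(B) = 6 (J(B) = -6*(-1) = 6)
√(-214 + J(-5)) = √(-214 + 6) = √(-208) = 4*I*√13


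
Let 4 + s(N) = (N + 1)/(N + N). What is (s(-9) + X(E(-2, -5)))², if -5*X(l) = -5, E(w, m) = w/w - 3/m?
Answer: 529/81 ≈ 6.5309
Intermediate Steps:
s(N) = -4 + (1 + N)/(2*N) (s(N) = -4 + (N + 1)/(N + N) = -4 + (1 + N)/((2*N)) = -4 + (1 + N)*(1/(2*N)) = -4 + (1 + N)/(2*N))
E(w, m) = 1 - 3/m
X(l) = 1 (X(l) = -⅕*(-5) = 1)
(s(-9) + X(E(-2, -5)))² = ((½)*(1 - 7*(-9))/(-9) + 1)² = ((½)*(-⅑)*(1 + 63) + 1)² = ((½)*(-⅑)*64 + 1)² = (-32/9 + 1)² = (-23/9)² = 529/81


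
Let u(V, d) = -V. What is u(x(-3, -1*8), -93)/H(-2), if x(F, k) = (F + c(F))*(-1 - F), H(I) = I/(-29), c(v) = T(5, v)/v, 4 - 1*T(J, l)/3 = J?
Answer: 58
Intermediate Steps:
T(J, l) = 12 - 3*J
c(v) = -3/v (c(v) = (12 - 3*5)/v = (12 - 15)/v = -3/v)
H(I) = -I/29 (H(I) = I*(-1/29) = -I/29)
x(F, k) = (-1 - F)*(F - 3/F) (x(F, k) = (F - 3/F)*(-1 - F) = (-1 - F)*(F - 3/F))
u(x(-3, -1*8), -93)/H(-2) = (-(3 - 1*(-3) - 1*(-3)² + 3/(-3)))/((-1/29*(-2))) = (-(3 + 3 - 1*9 + 3*(-⅓)))/(2/29) = -(3 + 3 - 9 - 1)*(29/2) = -1*(-4)*(29/2) = 4*(29/2) = 58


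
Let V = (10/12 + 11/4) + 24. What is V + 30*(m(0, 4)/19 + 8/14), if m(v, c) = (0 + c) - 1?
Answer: 78943/1596 ≈ 49.463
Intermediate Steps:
m(v, c) = -1 + c (m(v, c) = c - 1 = -1 + c)
V = 331/12 (V = (10*(1/12) + 11*(¼)) + 24 = (⅚ + 11/4) + 24 = 43/12 + 24 = 331/12 ≈ 27.583)
V + 30*(m(0, 4)/19 + 8/14) = 331/12 + 30*((-1 + 4)/19 + 8/14) = 331/12 + 30*(3*(1/19) + 8*(1/14)) = 331/12 + 30*(3/19 + 4/7) = 331/12 + 30*(97/133) = 331/12 + 2910/133 = 78943/1596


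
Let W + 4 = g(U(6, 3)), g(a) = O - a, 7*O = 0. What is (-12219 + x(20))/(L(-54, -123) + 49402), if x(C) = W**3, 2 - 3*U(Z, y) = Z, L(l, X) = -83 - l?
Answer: -330425/1333071 ≈ -0.24787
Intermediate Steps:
O = 0 (O = (1/7)*0 = 0)
U(Z, y) = 2/3 - Z/3
g(a) = -a (g(a) = 0 - a = -a)
W = -8/3 (W = -4 - (2/3 - 1/3*6) = -4 - (2/3 - 2) = -4 - 1*(-4/3) = -4 + 4/3 = -8/3 ≈ -2.6667)
x(C) = -512/27 (x(C) = (-8/3)**3 = -512/27)
(-12219 + x(20))/(L(-54, -123) + 49402) = (-12219 - 512/27)/((-83 - 1*(-54)) + 49402) = -330425/(27*((-83 + 54) + 49402)) = -330425/(27*(-29 + 49402)) = -330425/27/49373 = -330425/27*1/49373 = -330425/1333071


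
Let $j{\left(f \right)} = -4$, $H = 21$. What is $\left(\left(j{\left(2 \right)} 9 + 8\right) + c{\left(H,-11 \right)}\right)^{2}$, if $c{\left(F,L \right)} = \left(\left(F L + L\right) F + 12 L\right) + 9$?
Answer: $27384289$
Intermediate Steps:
$c{\left(F,L \right)} = 9 + 12 L + F \left(L + F L\right)$ ($c{\left(F,L \right)} = \left(\left(L + F L\right) F + 12 L\right) + 9 = \left(F \left(L + F L\right) + 12 L\right) + 9 = \left(12 L + F \left(L + F L\right)\right) + 9 = 9 + 12 L + F \left(L + F L\right)$)
$\left(\left(j{\left(2 \right)} 9 + 8\right) + c{\left(H,-11 \right)}\right)^{2} = \left(\left(\left(-4\right) 9 + 8\right) + \left(9 + 12 \left(-11\right) + 21 \left(-11\right) - 11 \cdot 21^{2}\right)\right)^{2} = \left(\left(-36 + 8\right) - 5205\right)^{2} = \left(-28 - 5205\right)^{2} = \left(-5233\right)^{2} = 27384289$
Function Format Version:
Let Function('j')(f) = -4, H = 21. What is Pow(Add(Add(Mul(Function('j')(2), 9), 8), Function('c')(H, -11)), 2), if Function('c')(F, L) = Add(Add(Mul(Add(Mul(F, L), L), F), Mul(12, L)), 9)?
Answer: 27384289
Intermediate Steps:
Function('c')(F, L) = Add(9, Mul(12, L), Mul(F, Add(L, Mul(F, L)))) (Function('c')(F, L) = Add(Add(Mul(Add(L, Mul(F, L)), F), Mul(12, L)), 9) = Add(Add(Mul(F, Add(L, Mul(F, L))), Mul(12, L)), 9) = Add(Add(Mul(12, L), Mul(F, Add(L, Mul(F, L)))), 9) = Add(9, Mul(12, L), Mul(F, Add(L, Mul(F, L)))))
Pow(Add(Add(Mul(Function('j')(2), 9), 8), Function('c')(H, -11)), 2) = Pow(Add(Add(Mul(-4, 9), 8), Add(9, Mul(12, -11), Mul(21, -11), Mul(-11, Pow(21, 2)))), 2) = Pow(Add(Add(-36, 8), Add(9, -132, -231, Mul(-11, 441))), 2) = Pow(Add(-28, Add(9, -132, -231, -4851)), 2) = Pow(Add(-28, -5205), 2) = Pow(-5233, 2) = 27384289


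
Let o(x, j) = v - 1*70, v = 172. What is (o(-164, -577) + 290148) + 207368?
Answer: 497618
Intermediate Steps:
o(x, j) = 102 (o(x, j) = 172 - 1*70 = 172 - 70 = 102)
(o(-164, -577) + 290148) + 207368 = (102 + 290148) + 207368 = 290250 + 207368 = 497618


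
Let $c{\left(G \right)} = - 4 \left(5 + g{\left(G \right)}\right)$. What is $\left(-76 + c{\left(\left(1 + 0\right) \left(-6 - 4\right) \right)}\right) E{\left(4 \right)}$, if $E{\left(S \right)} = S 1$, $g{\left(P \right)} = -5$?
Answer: $-304$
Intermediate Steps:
$E{\left(S \right)} = S$
$c{\left(G \right)} = 0$ ($c{\left(G \right)} = - 4 \left(5 - 5\right) = \left(-4\right) 0 = 0$)
$\left(-76 + c{\left(\left(1 + 0\right) \left(-6 - 4\right) \right)}\right) E{\left(4 \right)} = \left(-76 + 0\right) 4 = \left(-76\right) 4 = -304$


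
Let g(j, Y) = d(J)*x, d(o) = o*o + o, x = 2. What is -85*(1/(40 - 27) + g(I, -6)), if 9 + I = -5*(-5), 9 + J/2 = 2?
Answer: -402305/13 ≈ -30947.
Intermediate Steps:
J = -14 (J = -18 + 2*2 = -18 + 4 = -14)
d(o) = o + o² (d(o) = o² + o = o + o²)
I = 16 (I = -9 - 5*(-5) = -9 + 25 = 16)
g(j, Y) = 364 (g(j, Y) = -14*(1 - 14)*2 = -14*(-13)*2 = 182*2 = 364)
-85*(1/(40 - 27) + g(I, -6)) = -85*(1/(40 - 27) + 364) = -85*(1/13 + 364) = -85*4733/13 = -402305/13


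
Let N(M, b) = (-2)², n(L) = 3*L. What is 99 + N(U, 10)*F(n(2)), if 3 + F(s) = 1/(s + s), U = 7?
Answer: 262/3 ≈ 87.333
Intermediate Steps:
F(s) = -3 + 1/(2*s) (F(s) = -3 + 1/(s + s) = -3 + 1/(2*s))
N(M, b) = 4
99 + N(U, 10)*F(n(2)) = 99 + 4*(-3 + 1/(2*((3*2)))) = 99 + 4*(-3 + (½)/6) = 99 + 4*(-3 + (½)*(⅙)) = 99 + 4*(-3 + 1/12) = 99 + 4*(-35/12) = 99 - 35/3 = 262/3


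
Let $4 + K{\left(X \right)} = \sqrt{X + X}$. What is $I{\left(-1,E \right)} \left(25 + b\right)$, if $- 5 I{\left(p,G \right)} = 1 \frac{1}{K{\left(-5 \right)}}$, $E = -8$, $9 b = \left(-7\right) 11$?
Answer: $\frac{296}{585} + \frac{74 i \sqrt{10}}{585} \approx 0.50598 + 0.40001 i$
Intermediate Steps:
$b = - \frac{77}{9}$ ($b = \frac{\left(-7\right) 11}{9} = \frac{1}{9} \left(-77\right) = - \frac{77}{9} \approx -8.5556$)
$K{\left(X \right)} = -4 + \sqrt{2} \sqrt{X}$ ($K{\left(X \right)} = -4 + \sqrt{X + X} = -4 + \sqrt{2 X} = -4 + \sqrt{2} \sqrt{X}$)
$I{\left(p,G \right)} = - \frac{1}{5 \left(-4 + i \sqrt{10}\right)}$ ($I{\left(p,G \right)} = - \frac{1 \frac{1}{-4 + \sqrt{2} \sqrt{-5}}}{5} = - \frac{1 \frac{1}{-4 + \sqrt{2} i \sqrt{5}}}{5} = - \frac{1 \frac{1}{-4 + i \sqrt{10}}}{5} = - \frac{1}{5 \left(-4 + i \sqrt{10}\right)}$)
$I{\left(-1,E \right)} \left(25 + b\right) = \left(\frac{2}{65} + \frac{i \sqrt{10}}{130}\right) \left(25 - \frac{77}{9}\right) = \left(\frac{2}{65} + \frac{i \sqrt{10}}{130}\right) \frac{148}{9} = \frac{296}{585} + \frac{74 i \sqrt{10}}{585}$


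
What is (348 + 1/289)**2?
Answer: 10114928329/83521 ≈ 1.2111e+5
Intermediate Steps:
(348 + 1/289)**2 = (100573/289)**2 = 10114928329/83521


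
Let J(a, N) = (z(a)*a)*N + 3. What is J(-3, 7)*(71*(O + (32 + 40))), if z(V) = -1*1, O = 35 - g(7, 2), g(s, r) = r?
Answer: 178920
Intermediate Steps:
O = 33 (O = 35 - 1*2 = 35 - 2 = 33)
z(V) = -1
J(a, N) = 3 - N*a (J(a, N) = (-a)*N + 3 = -N*a + 3 = 3 - N*a)
J(-3, 7)*(71*(O + (32 + 40))) = (3 - 1*7*(-3))*(71*(33 + (32 + 40))) = (3 + 21)*(71*(33 + 72)) = 24*(71*105) = 24*7455 = 178920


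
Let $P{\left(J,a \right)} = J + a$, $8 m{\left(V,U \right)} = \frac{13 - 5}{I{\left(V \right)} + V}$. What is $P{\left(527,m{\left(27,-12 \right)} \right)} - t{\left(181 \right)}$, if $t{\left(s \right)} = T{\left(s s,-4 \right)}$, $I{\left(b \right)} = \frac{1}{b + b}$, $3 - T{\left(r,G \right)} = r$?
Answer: $\frac{48562869}{1459} \approx 33285.0$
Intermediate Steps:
$T{\left(r,G \right)} = 3 - r$
$I{\left(b \right)} = \frac{1}{2 b}$
$t{\left(s \right)} = 3 - s^{2}$ ($t{\left(s \right)} = 3 - s s = 3 - s^{2}$)
$m{\left(V,U \right)} = \frac{1}{V + \frac{1}{2 V}}$ ($m{\left(V,U \right)} = \frac{\left(13 - 5\right) \frac{1}{\frac{1}{2 V} + V}}{8} = \frac{8 \frac{1}{V + \frac{1}{2 V}}}{8} = \frac{1}{V + \frac{1}{2 V}}$)
$P{\left(527,m{\left(27,-12 \right)} \right)} - t{\left(181 \right)} = \left(527 + 2 \cdot 27 \frac{1}{1 + 2 \cdot 27^{2}}\right) - \left(3 - 181^{2}\right) = \left(527 + 2 \cdot 27 \frac{1}{1 + 2 \cdot 729}\right) - \left(3 - 32761\right) = \left(527 + 2 \cdot 27 \frac{1}{1 + 1458}\right) - \left(3 - 32761\right) = \left(527 + 2 \cdot 27 \cdot \frac{1}{1459}\right) - -32758 = \left(527 + 2 \cdot 27 \cdot \frac{1}{1459}\right) + 32758 = \left(527 + \frac{54}{1459}\right) + 32758 = \frac{768947}{1459} + 32758 = \frac{48562869}{1459}$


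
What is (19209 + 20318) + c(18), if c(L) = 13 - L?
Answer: 39522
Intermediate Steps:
(19209 + 20318) + c(18) = (19209 + 20318) + (13 - 1*18) = 39527 + (13 - 18) = 39527 - 5 = 39522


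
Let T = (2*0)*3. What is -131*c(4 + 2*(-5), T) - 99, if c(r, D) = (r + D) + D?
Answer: 687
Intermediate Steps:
T = 0 (T = 0*3 = 0)
c(r, D) = r + 2*D (c(r, D) = (D + r) + D = r + 2*D)
-131*c(4 + 2*(-5), T) - 99 = -131*((4 + 2*(-5)) + 2*0) - 99 = -131*((4 - 10) + 0) - 99 = -131*(-6 + 0) - 99 = -131*(-6) - 99 = 786 - 99 = 687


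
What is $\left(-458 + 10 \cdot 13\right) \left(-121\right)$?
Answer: $39688$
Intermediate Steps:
$\left(-458 + 10 \cdot 13\right) \left(-121\right) = \left(-458 + 130\right) \left(-121\right) = \left(-328\right) \left(-121\right) = 39688$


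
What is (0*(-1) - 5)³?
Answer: -125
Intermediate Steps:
(0*(-1) - 5)³ = (0 - 5)³ = (-5)³ = -125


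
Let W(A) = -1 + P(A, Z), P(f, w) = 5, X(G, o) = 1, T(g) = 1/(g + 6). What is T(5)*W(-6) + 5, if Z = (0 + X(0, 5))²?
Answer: 59/11 ≈ 5.3636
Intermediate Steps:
T(g) = 1/(6 + g)
Z = 1 (Z = (0 + 1)² = 1² = 1)
W(A) = 4 (W(A) = -1 + 5 = 4)
T(5)*W(-6) + 5 = 4/(6 + 5) + 5 = 4/11 + 5 = 59/11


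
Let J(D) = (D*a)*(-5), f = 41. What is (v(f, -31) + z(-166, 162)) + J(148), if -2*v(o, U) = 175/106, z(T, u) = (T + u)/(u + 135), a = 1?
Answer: -46646183/62964 ≈ -740.84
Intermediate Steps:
z(T, u) = (T + u)/(135 + u)
J(D) = -5*D (J(D) = (D*1)*(-5) = D*(-5) = -5*D)
v(o, U) = -175/212 (v(o, U) = -175/(2*106) = -½*175/106 = -175/212)
(v(f, -31) + z(-166, 162)) + J(148) = (-175/212 + (-166 + 162)/(135 + 162)) - 5*148 = (-175/212 - 4/297) - 740 = -52823/62964 - 740 = -46646183/62964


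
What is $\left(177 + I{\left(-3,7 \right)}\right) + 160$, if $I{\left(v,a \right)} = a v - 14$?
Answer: $302$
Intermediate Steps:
$I{\left(v,a \right)} = -14 + a v$
$\left(177 + I{\left(-3,7 \right)}\right) + 160 = \left(177 + \left(-14 + 7 \left(-3\right)\right)\right) + 160 = \left(177 - 35\right) + 160 = 142 + 160 = 302$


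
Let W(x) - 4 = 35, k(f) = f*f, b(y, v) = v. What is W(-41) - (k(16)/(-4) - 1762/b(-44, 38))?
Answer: 2838/19 ≈ 149.37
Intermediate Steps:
k(f) = f²
W(x) = 39 (W(x) = 4 + 35 = 39)
W(-41) - (k(16)/(-4) - 1762/b(-44, 38)) = 39 - (16²/(-4) - 1762/38) = 39 - (256*(-¼) - 1762*1/38) = 39 - (-64 - 881/19) = 39 - 1*(-2097/19) = 39 + 2097/19 = 2838/19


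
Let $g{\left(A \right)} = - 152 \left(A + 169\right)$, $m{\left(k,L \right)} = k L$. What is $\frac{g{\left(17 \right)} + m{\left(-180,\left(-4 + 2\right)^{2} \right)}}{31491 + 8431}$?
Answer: $- \frac{14496}{19961} \approx -0.72622$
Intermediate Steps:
$m{\left(k,L \right)} = L k$
$g{\left(A \right)} = -25688 - 152 A$ ($g{\left(A \right)} = - 152 \left(169 + A\right) = -25688 - 152 A$)
$\frac{g{\left(17 \right)} + m{\left(-180,\left(-4 + 2\right)^{2} \right)}}{31491 + 8431} = \frac{\left(-25688 - 2584\right) + \left(-4 + 2\right)^{2} \left(-180\right)}{31491 + 8431} = \frac{\left(-25688 - 2584\right) + \left(-2\right)^{2} \left(-180\right)}{39922} = \left(-28272 + 4 \left(-180\right)\right) \frac{1}{39922} = \left(-28272 - 720\right) \frac{1}{39922} = \left(-28992\right) \frac{1}{39922} = - \frac{14496}{19961}$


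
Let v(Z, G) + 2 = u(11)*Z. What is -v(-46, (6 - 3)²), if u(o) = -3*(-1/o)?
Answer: 160/11 ≈ 14.545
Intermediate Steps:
u(o) = 3/o (u(o) = -(-3)/o = 3/o)
v(Z, G) = -2 + 3*Z/11 (v(Z, G) = -2 + (3/11)*Z = -2 + (3*(1/11))*Z = -2 + 3*Z/11)
-v(-46, (6 - 3)²) = -(-2 + (3/11)*(-46)) = -(-2 - 138/11) = -1*(-160/11) = 160/11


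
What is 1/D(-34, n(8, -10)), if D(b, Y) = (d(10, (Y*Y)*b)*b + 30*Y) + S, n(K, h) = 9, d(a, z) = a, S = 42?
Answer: -1/28 ≈ -0.035714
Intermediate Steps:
D(b, Y) = 42 + 10*b + 30*Y (D(b, Y) = (10*b + 30*Y) + 42 = 42 + 10*b + 30*Y)
1/D(-34, n(8, -10)) = 1/(42 + 10*(-34) + 30*9) = 1/(42 - 340 + 270) = 1/(-28) = -1/28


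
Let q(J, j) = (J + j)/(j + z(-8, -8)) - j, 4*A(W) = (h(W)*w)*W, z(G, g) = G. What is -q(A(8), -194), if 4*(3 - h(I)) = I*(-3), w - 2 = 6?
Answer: -19619/101 ≈ -194.25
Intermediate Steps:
w = 8 (w = 2 + 6 = 8)
h(I) = 3 + 3*I/4 (h(I) = 3 - I*(-3)/4 = 3 - (-3)*I/4 = 3 + 3*I/4)
A(W) = W*(24 + 6*W)/4 (A(W) = (((3 + 3*W/4)*8)*W)/4 = ((24 + 6*W)*W)/4 = (W*(24 + 6*W))/4 = W*(24 + 6*W)/4)
q(J, j) = -j + (J + j)/(-8 + j) (q(J, j) = (J + j)/(j - 8) - j = (J + j)/(-8 + j) - j = -j + (J + j)/(-8 + j))
-q(A(8), -194) = -((3/2)*8*(4 + 8) - 1*(-194)² + 9*(-194))/(-8 - 194) = -((3/2)*8*12 - 1*37636 - 1746)/(-202) = -(-1)*(144 - 37636 - 1746)/202 = -(-1)*(-39238)/202 = -1*19619/101 = -19619/101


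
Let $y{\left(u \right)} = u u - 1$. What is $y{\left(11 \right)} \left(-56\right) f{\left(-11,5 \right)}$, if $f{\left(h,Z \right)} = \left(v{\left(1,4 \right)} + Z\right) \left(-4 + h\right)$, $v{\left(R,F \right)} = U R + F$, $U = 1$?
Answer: $1008000$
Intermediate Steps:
$y{\left(u \right)} = -1 + u^{2}$ ($y{\left(u \right)} = u^{2} - 1 = -1 + u^{2}$)
$v{\left(R,F \right)} = F + R$ ($v{\left(R,F \right)} = 1 R + F = R + F = F + R$)
$f{\left(h,Z \right)} = \left(-4 + h\right) \left(5 + Z\right)$ ($f{\left(h,Z \right)} = \left(\left(4 + 1\right) + Z\right) \left(-4 + h\right) = \left(5 + Z\right) \left(-4 + h\right) = \left(-4 + h\right) \left(5 + Z\right)$)
$y{\left(11 \right)} \left(-56\right) f{\left(-11,5 \right)} = \left(-1 + 11^{2}\right) \left(-56\right) \left(-20 - 20 + 5 \left(-11\right) + 5 \left(-11\right)\right) = \left(-1 + 121\right) \left(-56\right) \left(-20 - 20 - 55 - 55\right) = 120 \left(-56\right) \left(-150\right) = \left(-6720\right) \left(-150\right) = 1008000$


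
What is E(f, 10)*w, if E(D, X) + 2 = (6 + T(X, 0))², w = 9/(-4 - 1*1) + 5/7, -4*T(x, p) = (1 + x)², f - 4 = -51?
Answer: -178163/280 ≈ -636.30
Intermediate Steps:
f = -47 (f = 4 - 51 = -47)
T(x, p) = -(1 + x)²/4
w = -38/35 (w = 9/(-4 - 1) + 5*(⅐) = 9/(-5) + 5/7 = 9*(-⅕) + 5/7 = -9/5 + 5/7 = -38/35 ≈ -1.0857)
E(D, X) = -2 + (6 - (1 + X)²/4)²
E(f, 10)*w = (-2 + (-24 + (1 + 10)²)²/16)*(-38/35) = (-2 + (-24 + 11²)²/16)*(-38/35) = (-2 + (-24 + 121)²/16)*(-38/35) = (-2 + (1/16)*97²)*(-38/35) = (-2 + (1/16)*9409)*(-38/35) = (-2 + 9409/16)*(-38/35) = (9377/16)*(-38/35) = -178163/280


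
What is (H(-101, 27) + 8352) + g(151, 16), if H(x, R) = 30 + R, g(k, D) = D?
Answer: 8425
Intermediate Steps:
(H(-101, 27) + 8352) + g(151, 16) = ((30 + 27) + 8352) + 16 = (57 + 8352) + 16 = 8409 + 16 = 8425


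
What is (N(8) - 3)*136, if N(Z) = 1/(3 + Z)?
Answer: -4352/11 ≈ -395.64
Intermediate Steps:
(N(8) - 3)*136 = (1/(3 + 8) - 3)*136 = (1/11 - 3)*136 = -32/11*136 = -4352/11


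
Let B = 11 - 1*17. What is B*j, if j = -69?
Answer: 414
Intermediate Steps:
B = -6 (B = 11 - 17 = -6)
B*j = -6*(-69) = 414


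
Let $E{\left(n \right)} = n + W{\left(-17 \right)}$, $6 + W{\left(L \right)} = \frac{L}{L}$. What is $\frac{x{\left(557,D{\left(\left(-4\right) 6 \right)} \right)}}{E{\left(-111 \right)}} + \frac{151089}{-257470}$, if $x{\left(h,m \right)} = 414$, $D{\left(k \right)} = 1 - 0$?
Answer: $- \frac{15514863}{3733315} \approx -4.1558$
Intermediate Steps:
$D{\left(k \right)} = 1$ ($D{\left(k \right)} = 1 + 0 = 1$)
$W{\left(L \right)} = -5$ ($W{\left(L \right)} = -6 + \frac{L}{L} = -6 + 1 = -5$)
$E{\left(n \right)} = -5 + n$ ($E{\left(n \right)} = n - 5 = -5 + n$)
$\frac{x{\left(557,D{\left(\left(-4\right) 6 \right)} \right)}}{E{\left(-111 \right)}} + \frac{151089}{-257470} = \frac{414}{-5 - 111} + \frac{151089}{-257470} = \frac{414}{-116} + 151089 \left(- \frac{1}{257470}\right) = 414 \left(- \frac{1}{116}\right) - \frac{151089}{257470} = - \frac{207}{58} - \frac{151089}{257470} = - \frac{15514863}{3733315}$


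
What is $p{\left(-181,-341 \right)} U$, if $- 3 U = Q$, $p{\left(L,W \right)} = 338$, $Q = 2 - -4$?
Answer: $-676$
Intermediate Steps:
$Q = 6$ ($Q = 2 + 4 = 6$)
$U = -2$ ($U = \left(- \frac{1}{3}\right) 6 = -2$)
$p{\left(-181,-341 \right)} U = 338 \left(-2\right) = -676$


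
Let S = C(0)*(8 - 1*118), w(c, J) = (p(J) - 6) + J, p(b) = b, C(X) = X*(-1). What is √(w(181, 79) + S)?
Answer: 2*√38 ≈ 12.329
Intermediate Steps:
C(X) = -X
w(c, J) = -6 + 2*J (w(c, J) = (J - 6) + J = (-6 + J) + J = -6 + 2*J)
S = 0 (S = (-1*0)*(8 - 1*118) = 0*(8 - 118) = 0*(-110) = 0)
√(w(181, 79) + S) = √((-6 + 2*79) + 0) = √((-6 + 158) + 0) = √(152 + 0) = √152 = 2*√38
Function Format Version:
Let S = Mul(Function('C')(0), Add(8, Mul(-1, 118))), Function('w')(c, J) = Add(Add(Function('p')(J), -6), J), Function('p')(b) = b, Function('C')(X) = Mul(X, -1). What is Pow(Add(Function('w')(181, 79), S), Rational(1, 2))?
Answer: Mul(2, Pow(38, Rational(1, 2))) ≈ 12.329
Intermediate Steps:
Function('C')(X) = Mul(-1, X)
Function('w')(c, J) = Add(-6, Mul(2, J)) (Function('w')(c, J) = Add(Add(J, -6), J) = Add(Add(-6, J), J) = Add(-6, Mul(2, J)))
S = 0 (S = Mul(Mul(-1, 0), Add(8, Mul(-1, 118))) = Mul(0, Add(8, -118)) = Mul(0, -110) = 0)
Pow(Add(Function('w')(181, 79), S), Rational(1, 2)) = Pow(Add(Add(-6, Mul(2, 79)), 0), Rational(1, 2)) = Pow(Add(Add(-6, 158), 0), Rational(1, 2)) = Pow(Add(152, 0), Rational(1, 2)) = Pow(152, Rational(1, 2)) = Mul(2, Pow(38, Rational(1, 2)))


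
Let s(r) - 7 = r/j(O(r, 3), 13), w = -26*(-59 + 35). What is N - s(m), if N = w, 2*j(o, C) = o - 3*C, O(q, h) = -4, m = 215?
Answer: 627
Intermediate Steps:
w = 624 (w = -26*(-24) = 624)
j(o, C) = o/2 - 3*C/2 (j(o, C) = (o - 3*C)/2 = o/2 - 3*C/2)
N = 624
s(r) = 7 - 2*r/43 (s(r) = 7 + r/((½)*(-4) - 3/2*13) = 7 + r/(-2 - 39/2) = 7 + r/(-43/2) = 7 + r*(-2/43) = 7 - 2*r/43)
N - s(m) = 624 - (7 - 2/43*215) = 624 - (7 - 10) = 624 - 1*(-3) = 624 + 3 = 627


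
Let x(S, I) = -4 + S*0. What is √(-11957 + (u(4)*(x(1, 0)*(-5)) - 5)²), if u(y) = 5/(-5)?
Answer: 2*I*√2833 ≈ 106.45*I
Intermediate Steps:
u(y) = -1 (u(y) = 5*(-⅕) = -1)
x(S, I) = -4 (x(S, I) = -4 + 0 = -4)
√(-11957 + (u(4)*(x(1, 0)*(-5)) - 5)²) = √(-11957 + (-(-4)*(-5) - 5)²) = √(-11957 + (-1*20 - 5)²) = √(-11957 + (-20 - 5)²) = √(-11957 + (-25)²) = √(-11957 + 625) = √(-11332) = 2*I*√2833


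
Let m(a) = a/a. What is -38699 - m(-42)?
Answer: -38700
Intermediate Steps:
m(a) = 1
-38699 - m(-42) = -38699 - 1*1 = -38699 - 1 = -38700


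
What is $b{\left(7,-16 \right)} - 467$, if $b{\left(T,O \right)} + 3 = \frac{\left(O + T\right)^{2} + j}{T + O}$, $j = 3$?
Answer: $- \frac{1438}{3} \approx -479.33$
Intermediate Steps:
$b{\left(T,O \right)} = -3 + \frac{3 + \left(O + T\right)^{2}}{O + T}$ ($b{\left(T,O \right)} = -3 + \frac{\left(O + T\right)^{2} + 3}{T + O} = -3 + \frac{3 + \left(O + T\right)^{2}}{O + T}$)
$b{\left(7,-16 \right)} - 467 = \frac{3 + \left(-16 + 7\right)^{2} - -48 - 21}{-16 + 7} - 467 = \frac{3 + \left(-9\right)^{2} + 48 - 21}{-9} - 467 = - \frac{3 + 81 + 48 - 21}{9} - 467 = \left(- \frac{1}{9}\right) 111 - 467 = - \frac{37}{3} - 467 = - \frac{1438}{3}$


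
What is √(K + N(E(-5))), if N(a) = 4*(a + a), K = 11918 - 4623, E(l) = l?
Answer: √7255 ≈ 85.176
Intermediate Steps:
K = 7295
N(a) = 8*a (N(a) = 4*(2*a) = 8*a)
√(K + N(E(-5))) = √(7295 + 8*(-5)) = √(7295 - 40) = √7255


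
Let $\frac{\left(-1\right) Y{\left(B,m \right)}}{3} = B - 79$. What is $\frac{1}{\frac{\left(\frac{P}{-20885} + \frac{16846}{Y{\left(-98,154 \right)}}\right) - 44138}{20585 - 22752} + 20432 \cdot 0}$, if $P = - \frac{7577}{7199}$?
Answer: $\frac{173005569954855}{3521288060958293} \approx 0.049131$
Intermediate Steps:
$P = - \frac{7577}{7199}$ ($P = \left(-7577\right) \frac{1}{7199} = - \frac{7577}{7199} \approx -1.0525$)
$Y{\left(B,m \right)} = 237 - 3 B$ ($Y{\left(B,m \right)} = - 3 \left(B - 79\right) = - 3 \left(-79 + B\right) = 237 - 3 B$)
$\frac{1}{\frac{\left(\frac{P}{-20885} + \frac{16846}{Y{\left(-98,154 \right)}}\right) - 44138}{20585 - 22752} + 20432 \cdot 0} = \frac{1}{\frac{\left(- \frac{7577}{7199 \left(-20885\right)} + \frac{16846}{237 - -294}\right) - 44138}{20585 - 22752} + 20432 \cdot 0} = \frac{1}{\frac{\left(\left(- \frac{7577}{7199}\right) \left(- \frac{1}{20885}\right) + \frac{16846}{237 + 294}\right) - 44138}{-2167} + 0} = \frac{1}{\left(\left(\frac{7577}{150351115} + \frac{16846}{531}\right) - 44138\right) \left(- \frac{1}{2167}\right) + 0} = \frac{1}{\left(\frac{2532818906677}{79836442065} - 44138\right) \left(- \frac{1}{2167}\right) + 0} = \frac{1}{\left(- \frac{3521288060958293}{79836442065}\right) \left(- \frac{1}{2167}\right) + 0} = \frac{1}{\frac{3521288060958293}{173005569954855} + 0} = \frac{1}{\frac{3521288060958293}{173005569954855}} = \frac{173005569954855}{3521288060958293}$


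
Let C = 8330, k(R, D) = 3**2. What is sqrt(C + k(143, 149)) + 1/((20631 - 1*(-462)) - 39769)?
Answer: -1/18676 + sqrt(8339) ≈ 91.318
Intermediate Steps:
k(R, D) = 9
sqrt(C + k(143, 149)) + 1/((20631 - 1*(-462)) - 39769) = sqrt(8330 + 9) + 1/((20631 - 1*(-462)) - 39769) = sqrt(8339) + 1/((20631 + 462) - 39769) = sqrt(8339) + 1/(21093 - 39769) = sqrt(8339) + 1/(-18676) = sqrt(8339) - 1/18676 = -1/18676 + sqrt(8339)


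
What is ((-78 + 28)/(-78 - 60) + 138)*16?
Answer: 152752/69 ≈ 2213.8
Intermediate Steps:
((-78 + 28)/(-78 - 60) + 138)*16 = (-50/(-138) + 138)*16 = (-50*(-1/138) + 138)*16 = (25/69 + 138)*16 = (9547/69)*16 = 152752/69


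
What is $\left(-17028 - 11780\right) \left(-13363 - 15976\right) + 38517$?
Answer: $845236429$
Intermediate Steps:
$\left(-17028 - 11780\right) \left(-13363 - 15976\right) + 38517 = \left(-28808\right) \left(-29339\right) + 38517 = 845197912 + 38517 = 845236429$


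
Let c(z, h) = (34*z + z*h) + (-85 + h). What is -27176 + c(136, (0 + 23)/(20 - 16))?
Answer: -87397/4 ≈ -21849.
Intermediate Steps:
c(z, h) = -85 + h + 34*z + h*z (c(z, h) = (34*z + h*z) + (-85 + h) = -85 + h + 34*z + h*z)
-27176 + c(136, (0 + 23)/(20 - 16)) = -27176 + (-85 + (0 + 23)/(20 - 16) + 34*136 + ((0 + 23)/(20 - 16))*136) = -27176 + (-85 + 23/4 + 4624 + (23/4)*136) = -27176 + (-85 + 23/4 + 4624 + 782) = -27176 + 21307/4 = -87397/4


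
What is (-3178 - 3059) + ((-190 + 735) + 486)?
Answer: -5206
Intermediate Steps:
(-3178 - 3059) + ((-190 + 735) + 486) = -6237 + (545 + 486) = -6237 + 1031 = -5206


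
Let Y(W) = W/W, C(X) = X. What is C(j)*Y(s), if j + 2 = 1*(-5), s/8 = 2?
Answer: -7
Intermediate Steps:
s = 16 (s = 8*2 = 16)
j = -7 (j = -2 + 1*(-5) = -2 - 5 = -7)
Y(W) = 1
C(j)*Y(s) = -7*1 = -7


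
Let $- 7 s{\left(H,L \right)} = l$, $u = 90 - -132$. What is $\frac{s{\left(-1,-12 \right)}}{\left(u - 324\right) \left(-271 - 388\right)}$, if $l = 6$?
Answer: $- \frac{1}{78421} \approx -1.2752 \cdot 10^{-5}$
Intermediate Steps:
$u = 222$ ($u = 90 + 132 = 222$)
$s{\left(H,L \right)} = - \frac{6}{7}$ ($s{\left(H,L \right)} = \left(- \frac{1}{7}\right) 6 = - \frac{6}{7}$)
$\frac{s{\left(-1,-12 \right)}}{\left(u - 324\right) \left(-271 - 388\right)} = - \frac{6}{7 \left(222 - 324\right) \left(-271 - 388\right)} = - \frac{6}{7 \left(\left(-102\right) \left(-659\right)\right)} = - \frac{6}{7 \cdot 67218} = \left(- \frac{6}{7}\right) \frac{1}{67218} = - \frac{1}{78421}$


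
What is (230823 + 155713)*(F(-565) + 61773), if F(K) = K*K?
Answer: 147269442928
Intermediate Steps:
F(K) = K**2
(230823 + 155713)*(F(-565) + 61773) = (230823 + 155713)*((-565)**2 + 61773) = 386536*(319225 + 61773) = 386536*380998 = 147269442928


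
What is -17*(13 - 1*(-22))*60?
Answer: -35700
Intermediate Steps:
-17*(13 - 1*(-22))*60 = -17*(13 + 22)*60 = -17*35*60 = -595*60 = -35700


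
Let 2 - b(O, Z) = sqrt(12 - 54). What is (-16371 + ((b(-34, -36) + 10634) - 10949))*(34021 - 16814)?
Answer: -287081588 - 17207*I*sqrt(42) ≈ -2.8708e+8 - 1.1151e+5*I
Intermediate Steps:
b(O, Z) = 2 - I*sqrt(42) (b(O, Z) = 2 - sqrt(12 - 54) = 2 - sqrt(-42) = 2 - I*sqrt(42))
(-16371 + ((b(-34, -36) + 10634) - 10949))*(34021 - 16814) = (-16371 + (((2 - I*sqrt(42)) + 10634) - 10949))*(34021 - 16814) = (-16371 + ((10636 - I*sqrt(42)) - 10949))*17207 = (-16371 + (-313 - I*sqrt(42)))*17207 = (-16684 - I*sqrt(42))*17207 = -287081588 - 17207*I*sqrt(42)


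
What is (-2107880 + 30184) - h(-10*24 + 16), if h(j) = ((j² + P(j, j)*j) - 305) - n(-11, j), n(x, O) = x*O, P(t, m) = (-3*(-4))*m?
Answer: -2727215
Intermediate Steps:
P(t, m) = 12*m
n(x, O) = O*x
h(j) = -305 + 11*j + 13*j² (h(j) = ((j² + (12*j)*j) - 305) - j*(-11) = ((j² + 12*j²) - 305) - (-11)*j = (13*j² - 305) + 11*j = (-305 + 13*j²) + 11*j = -305 + 11*j + 13*j²)
(-2107880 + 30184) - h(-10*24 + 16) = (-2107880 + 30184) - (-305 + 11*(-10*24 + 16) + 13*(-10*24 + 16)²) = -2077696 - (-305 + 11*(-240 + 16) + 13*(-240 + 16)²) = -2077696 - (-305 + 11*(-224) + 13*(-224)²) = -2077696 - (-305 - 2464 + 13*50176) = -2077696 - (-305 - 2464 + 652288) = -2077696 - 1*649519 = -2077696 - 649519 = -2727215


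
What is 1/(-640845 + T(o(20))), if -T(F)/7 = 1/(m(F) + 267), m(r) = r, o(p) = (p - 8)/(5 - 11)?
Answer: -265/169823932 ≈ -1.5604e-6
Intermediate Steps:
o(p) = 4/3 - p/6 (o(p) = (-8 + p)/(-6) = (-8 + p)*(-⅙) = 4/3 - p/6)
T(F) = -7/(267 + F) (T(F) = -7/(F + 267) = -7/(267 + F))
1/(-640845 + T(o(20))) = 1/(-640845 - 7/(267 + (4/3 - ⅙*20))) = 1/(-640845 - 7/(267 + (4/3 - 10/3))) = 1/(-640845 - 7/(267 - 2)) = 1/(-640845 - 7/265) = 1/(-169823932/265) = -265/169823932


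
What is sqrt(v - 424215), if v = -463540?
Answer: I*sqrt(887755) ≈ 942.21*I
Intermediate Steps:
sqrt(v - 424215) = sqrt(-463540 - 424215) = sqrt(-887755) = I*sqrt(887755)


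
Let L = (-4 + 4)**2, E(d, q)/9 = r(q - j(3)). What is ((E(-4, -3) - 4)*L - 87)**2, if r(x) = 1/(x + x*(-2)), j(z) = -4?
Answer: 7569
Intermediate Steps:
r(x) = -1/x (r(x) = 1/(x - 2*x) = 1/(-x) = -1/x)
E(d, q) = -9/(4 + q) (E(d, q) = 9*(-1/(q - 1*(-4))) = 9*(-1/(q + 4)) = 9*(-1/(4 + q)) = -9/(4 + q))
L = 0 (L = 0**2 = 0)
((E(-4, -3) - 4)*L - 87)**2 = ((-9/(4 - 3) - 4)*0 - 87)**2 = ((-9/1 - 4)*0 - 87)**2 = ((-9*1 - 4)*0 - 87)**2 = ((-9 - 4)*0 - 87)**2 = (-13*0 - 87)**2 = (0 - 87)**2 = (-87)**2 = 7569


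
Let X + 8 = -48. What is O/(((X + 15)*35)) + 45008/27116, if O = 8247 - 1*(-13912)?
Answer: -134069241/9727865 ≈ -13.782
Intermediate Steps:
X = -56 (X = -8 - 48 = -56)
O = 22159 (O = 8247 + 13912 = 22159)
O/(((X + 15)*35)) + 45008/27116 = 22159/(((-56 + 15)*35)) + 45008/27116 = 22159/((-41*35)) + 45008*(1/27116) = 22159/(-1435) + 11252/6779 = 22159*(-1/1435) + 11252/6779 = -22159/1435 + 11252/6779 = -134069241/9727865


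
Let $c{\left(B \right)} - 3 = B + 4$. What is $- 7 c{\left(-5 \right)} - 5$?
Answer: $-19$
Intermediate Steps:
$c{\left(B \right)} = 7 + B$ ($c{\left(B \right)} = 3 + \left(B + 4\right) = 3 + \left(4 + B\right) = 7 + B$)
$- 7 c{\left(-5 \right)} - 5 = - 7 \left(7 - 5\right) - 5 = \left(-7\right) 2 - 5 = -14 - 5 = -19$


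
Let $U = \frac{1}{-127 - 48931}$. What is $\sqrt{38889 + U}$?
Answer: $\frac{\sqrt{93593664849538}}{49058} \approx 197.2$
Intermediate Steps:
$U = - \frac{1}{49058}$ ($U = \frac{1}{-49058} = - \frac{1}{49058} \approx -2.0384 \cdot 10^{-5}$)
$\sqrt{38889 + U} = \sqrt{38889 - \frac{1}{49058}} = \sqrt{\frac{1907816561}{49058}} = \frac{\sqrt{93593664849538}}{49058}$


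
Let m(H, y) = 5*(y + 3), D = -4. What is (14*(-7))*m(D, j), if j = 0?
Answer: -1470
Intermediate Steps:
m(H, y) = 15 + 5*y (m(H, y) = 5*(3 + y) = 15 + 5*y)
(14*(-7))*m(D, j) = (14*(-7))*(15 + 5*0) = -98*(15 + 0) = -98*15 = -1470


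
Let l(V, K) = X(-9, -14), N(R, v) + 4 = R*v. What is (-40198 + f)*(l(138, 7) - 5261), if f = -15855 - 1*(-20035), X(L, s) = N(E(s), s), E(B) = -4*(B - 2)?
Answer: 221906898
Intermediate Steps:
E(B) = 8 - 4*B (E(B) = -4*(-2 + B) = 8 - 4*B)
N(R, v) = -4 + R*v
X(L, s) = -4 + s*(8 - 4*s) (X(L, s) = -4 + (8 - 4*s)*s = -4 + s*(8 - 4*s))
l(V, K) = -900 (l(V, K) = -4 - 4*(-14)*(-2 - 14) = -4 - 4*(-14)*(-16) = -4 - 896 = -900)
f = 4180 (f = -15855 + 20035 = 4180)
(-40198 + f)*(l(138, 7) - 5261) = (-40198 + 4180)*(-900 - 5261) = -36018*(-6161) = 221906898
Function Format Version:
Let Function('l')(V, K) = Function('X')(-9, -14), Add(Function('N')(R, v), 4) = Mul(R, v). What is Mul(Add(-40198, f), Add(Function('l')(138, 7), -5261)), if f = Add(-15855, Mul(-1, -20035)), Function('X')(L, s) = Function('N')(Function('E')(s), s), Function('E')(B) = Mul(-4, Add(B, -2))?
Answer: 221906898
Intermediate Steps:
Function('E')(B) = Add(8, Mul(-4, B)) (Function('E')(B) = Mul(-4, Add(-2, B)) = Add(8, Mul(-4, B)))
Function('N')(R, v) = Add(-4, Mul(R, v))
Function('X')(L, s) = Add(-4, Mul(s, Add(8, Mul(-4, s)))) (Function('X')(L, s) = Add(-4, Mul(Add(8, Mul(-4, s)), s)) = Add(-4, Mul(s, Add(8, Mul(-4, s)))))
Function('l')(V, K) = -900 (Function('l')(V, K) = Add(-4, Mul(-4, -14, Add(-2, -14))) = Add(-4, Mul(-4, -14, -16)) = Add(-4, -896) = -900)
f = 4180 (f = Add(-15855, 20035) = 4180)
Mul(Add(-40198, f), Add(Function('l')(138, 7), -5261)) = Mul(Add(-40198, 4180), Add(-900, -5261)) = Mul(-36018, -6161) = 221906898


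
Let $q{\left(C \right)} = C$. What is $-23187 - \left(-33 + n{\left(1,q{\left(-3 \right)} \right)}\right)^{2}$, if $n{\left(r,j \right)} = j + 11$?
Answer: $-23812$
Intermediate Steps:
$n{\left(r,j \right)} = 11 + j$
$-23187 - \left(-33 + n{\left(1,q{\left(-3 \right)} \right)}\right)^{2} = -23187 - \left(-33 + \left(11 - 3\right)\right)^{2} = -23187 - \left(-33 + 8\right)^{2} = -23187 - \left(-25\right)^{2} = -23187 - 625 = -23812$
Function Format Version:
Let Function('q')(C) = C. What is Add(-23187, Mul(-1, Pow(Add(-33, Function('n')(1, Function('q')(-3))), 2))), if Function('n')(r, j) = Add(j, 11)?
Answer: -23812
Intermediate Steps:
Function('n')(r, j) = Add(11, j)
Add(-23187, Mul(-1, Pow(Add(-33, Function('n')(1, Function('q')(-3))), 2))) = Add(-23187, Mul(-1, Pow(Add(-33, Add(11, -3)), 2))) = Add(-23187, Mul(-1, Pow(Add(-33, 8), 2))) = Add(-23187, Mul(-1, Pow(-25, 2))) = Add(-23187, Mul(-1, 625)) = Add(-23187, -625) = -23812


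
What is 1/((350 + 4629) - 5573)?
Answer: -1/594 ≈ -0.0016835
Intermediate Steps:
1/((350 + 4629) - 5573) = 1/(4979 - 5573) = 1/(-594) = -1/594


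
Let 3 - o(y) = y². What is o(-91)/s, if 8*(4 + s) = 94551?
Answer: -66224/94519 ≈ -0.70064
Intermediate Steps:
s = 94519/8 (s = -4 + (⅛)*94551 = -4 + 94551/8 = 94519/8 ≈ 11815.)
o(y) = 3 - y²
o(-91)/s = (3 - 1*(-91)²)/(94519/8) = (3 - 1*8281)*(8/94519) = (3 - 8281)*(8/94519) = -8278*8/94519 = -66224/94519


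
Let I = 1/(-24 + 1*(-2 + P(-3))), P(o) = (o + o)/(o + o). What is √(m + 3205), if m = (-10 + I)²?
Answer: √2066126/25 ≈ 57.496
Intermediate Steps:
P(o) = 1 (P(o) = (2*o)/((2*o)) = (2*o)*(1/(2*o)) = 1)
I = -1/25 (I = 1/(-24 + 1*(-2 + 1)) = 1/(-24 + 1*(-1)) = 1/(-24 - 1) = 1/(-25) = -1/25 ≈ -0.040000)
m = 63001/625 (m = (-10 - 1/25)² = (-251/25)² = 63001/625 ≈ 100.80)
√(m + 3205) = √(63001/625 + 3205) = √(2066126/625) = √2066126/25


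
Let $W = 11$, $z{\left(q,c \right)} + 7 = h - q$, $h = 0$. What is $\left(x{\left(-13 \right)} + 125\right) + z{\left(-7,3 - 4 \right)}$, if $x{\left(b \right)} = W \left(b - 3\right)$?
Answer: $-51$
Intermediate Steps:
$z{\left(q,c \right)} = -7 - q$ ($z{\left(q,c \right)} = -7 + \left(0 - q\right) = -7 - q$)
$x{\left(b \right)} = -33 + 11 b$ ($x{\left(b \right)} = 11 \left(b - 3\right) = 11 \left(-3 + b\right) = -33 + 11 b$)
$\left(x{\left(-13 \right)} + 125\right) + z{\left(-7,3 - 4 \right)} = \left(\left(-33 + 11 \left(-13\right)\right) + 125\right) - 0 = \left(\left(-33 - 143\right) + 125\right) + \left(-7 + 7\right) = \left(-176 + 125\right) + 0 = -51 + 0 = -51$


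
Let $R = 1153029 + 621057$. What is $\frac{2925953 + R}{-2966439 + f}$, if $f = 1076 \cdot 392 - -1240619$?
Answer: $- \frac{4700039}{1304028} \approx -3.6042$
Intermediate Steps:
$R = 1774086$
$f = 1662411$ ($f = 421792 + 1240619 = 1662411$)
$\frac{2925953 + R}{-2966439 + f} = \frac{2925953 + 1774086}{-2966439 + 1662411} = \frac{4700039}{-1304028} = 4700039 \left(- \frac{1}{1304028}\right) = - \frac{4700039}{1304028}$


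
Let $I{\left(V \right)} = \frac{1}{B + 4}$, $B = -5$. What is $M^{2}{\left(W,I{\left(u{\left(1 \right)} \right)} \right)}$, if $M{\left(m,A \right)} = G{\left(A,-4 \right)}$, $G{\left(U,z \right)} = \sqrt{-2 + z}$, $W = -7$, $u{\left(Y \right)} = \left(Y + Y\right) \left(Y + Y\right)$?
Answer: $-6$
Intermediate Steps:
$u{\left(Y \right)} = 4 Y^{2}$ ($u{\left(Y \right)} = 2 Y 2 Y = 4 Y^{2}$)
$I{\left(V \right)} = -1$ ($I{\left(V \right)} = \frac{1}{-5 + 4} = \frac{1}{-1} = -1$)
$M{\left(m,A \right)} = i \sqrt{6}$ ($M{\left(m,A \right)} = \sqrt{-2 - 4} = \sqrt{-6} = i \sqrt{6}$)
$M^{2}{\left(W,I{\left(u{\left(1 \right)} \right)} \right)} = \left(i \sqrt{6}\right)^{2} = -6$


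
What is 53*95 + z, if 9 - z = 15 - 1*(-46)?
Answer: 4983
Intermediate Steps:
z = -52 (z = 9 - (15 - 1*(-46)) = 9 - (15 + 46) = 9 - 1*61 = 9 - 61 = -52)
53*95 + z = 53*95 - 52 = 5035 - 52 = 4983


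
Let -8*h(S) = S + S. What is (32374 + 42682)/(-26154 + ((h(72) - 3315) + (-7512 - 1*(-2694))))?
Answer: -75056/34305 ≈ -2.1879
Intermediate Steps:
h(S) = -S/4 (h(S) = -(S + S)/8 = -S/4)
(32374 + 42682)/(-26154 + ((h(72) - 3315) + (-7512 - 1*(-2694)))) = (32374 + 42682)/(-26154 + ((-¼*72 - 3315) + (-7512 - 1*(-2694)))) = 75056/(-26154 + ((-18 - 3315) + (-7512 + 2694))) = 75056/(-26154 + (-3333 - 4818)) = 75056/(-26154 - 8151) = 75056/(-34305) = 75056*(-1/34305) = -75056/34305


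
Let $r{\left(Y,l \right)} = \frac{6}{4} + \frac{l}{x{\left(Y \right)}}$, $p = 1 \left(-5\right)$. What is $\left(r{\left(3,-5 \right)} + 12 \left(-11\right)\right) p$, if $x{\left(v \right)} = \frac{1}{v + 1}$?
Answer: $\frac{1505}{2} \approx 752.5$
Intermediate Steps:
$x{\left(v \right)} = \frac{1}{1 + v}$
$p = -5$
$r{\left(Y,l \right)} = \frac{3}{2} + l \left(1 + Y\right)$ ($r{\left(Y,l \right)} = \frac{6}{4} + \frac{l}{\frac{1}{1 + Y}} = 6 \cdot \frac{1}{4} + l \left(1 + Y\right) = \frac{3}{2} + l \left(1 + Y\right)$)
$\left(r{\left(3,-5 \right)} + 12 \left(-11\right)\right) p = \left(\left(\frac{3}{2} - 5 + 3 \left(-5\right)\right) + 12 \left(-11\right)\right) \left(-5\right) = \left(\left(\frac{3}{2} - 5 - 15\right) - 132\right) \left(-5\right) = \left(- \frac{37}{2} - 132\right) \left(-5\right) = \left(- \frac{301}{2}\right) \left(-5\right) = \frac{1505}{2}$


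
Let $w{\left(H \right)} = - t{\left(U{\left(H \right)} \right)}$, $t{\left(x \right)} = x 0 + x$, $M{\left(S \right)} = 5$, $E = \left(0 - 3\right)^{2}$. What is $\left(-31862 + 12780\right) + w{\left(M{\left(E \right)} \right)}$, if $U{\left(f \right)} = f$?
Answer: $-19087$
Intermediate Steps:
$E = 9$ ($E = \left(-3\right)^{2} = 9$)
$t{\left(x \right)} = x$ ($t{\left(x \right)} = 0 + x = x$)
$w{\left(H \right)} = - H$
$\left(-31862 + 12780\right) + w{\left(M{\left(E \right)} \right)} = \left(-31862 + 12780\right) - 5 = -19082 - 5 = -19087$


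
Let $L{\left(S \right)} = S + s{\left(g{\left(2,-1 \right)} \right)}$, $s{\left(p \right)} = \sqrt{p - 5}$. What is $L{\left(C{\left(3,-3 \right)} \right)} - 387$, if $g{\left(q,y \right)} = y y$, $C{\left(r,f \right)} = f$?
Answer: $-390 + 2 i \approx -390.0 + 2.0 i$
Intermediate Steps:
$g{\left(q,y \right)} = y^{2}$
$s{\left(p \right)} = \sqrt{-5 + p}$
$L{\left(S \right)} = S + 2 i$ ($L{\left(S \right)} = S + \sqrt{-5 + \left(-1\right)^{2}} = S + \sqrt{-5 + 1} = S + \sqrt{-4} = S + 2 i$)
$L{\left(C{\left(3,-3 \right)} \right)} - 387 = \left(-3 + 2 i\right) - 387 = -390 + 2 i$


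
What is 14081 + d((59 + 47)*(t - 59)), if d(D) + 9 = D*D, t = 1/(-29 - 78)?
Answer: 448102182984/11449 ≈ 3.9139e+7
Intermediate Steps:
t = -1/107 (t = 1/(-107) = -1/107 ≈ -0.0093458)
d(D) = -9 + D² (d(D) = -9 + D*D = -9 + D²)
14081 + d((59 + 47)*(t - 59)) = 14081 + (-9 + ((59 + 47)*(-1/107 - 59))²) = 14081 + (-9 + (106*(-6314/107))²) = 14081 + (-9 + (-669284/107)²) = 14081 + (-9 + 447941072656/11449) = 14081 + 447940969615/11449 = 448102182984/11449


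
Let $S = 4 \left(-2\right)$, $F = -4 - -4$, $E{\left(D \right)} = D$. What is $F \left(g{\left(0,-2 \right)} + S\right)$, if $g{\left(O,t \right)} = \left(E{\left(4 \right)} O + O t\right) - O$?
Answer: $0$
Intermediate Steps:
$F = 0$ ($F = -4 + 4 = 0$)
$S = -8$
$g{\left(O,t \right)} = 3 O + O t$ ($g{\left(O,t \right)} = \left(4 O + O t\right) - O = 3 O + O t$)
$F \left(g{\left(0,-2 \right)} + S\right) = 0 \left(0 \left(3 - 2\right) - 8\right) = 0 \left(0 \cdot 1 - 8\right) = 0 \left(0 - 8\right) = 0 \left(-8\right) = 0$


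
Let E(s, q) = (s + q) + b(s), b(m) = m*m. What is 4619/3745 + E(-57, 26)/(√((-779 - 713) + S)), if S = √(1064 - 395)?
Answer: 4619/3745 - 3218*I/√(1492 - √669) ≈ 1.2334 - 84.042*I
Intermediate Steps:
S = √669 ≈ 25.865
b(m) = m²
E(s, q) = q + s + s² (E(s, q) = (s + q) + s² = (q + s) + s² = q + s + s²)
4619/3745 + E(-57, 26)/(√((-779 - 713) + S)) = 4619/3745 + (26 - 57 + (-57)²)/(√((-779 - 713) + √669)) = 4619*(1/3745) + (26 - 57 + 3249)/(√(-1492 + √669)) = 4619/3745 + 3218/√(-1492 + √669)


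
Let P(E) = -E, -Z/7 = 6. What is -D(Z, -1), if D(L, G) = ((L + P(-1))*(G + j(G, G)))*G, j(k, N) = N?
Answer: 82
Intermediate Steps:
Z = -42 (Z = -7*6 = -42)
D(L, G) = 2*G**2*(1 + L) (D(L, G) = ((L - 1*(-1))*(G + G))*G = ((L + 1)*(2*G))*G = ((1 + L)*(2*G))*G = (2*G*(1 + L))*G = 2*G**2*(1 + L))
-D(Z, -1) = -2*(-1)**2*(1 - 42) = -2*(-41) = -1*(-82) = 82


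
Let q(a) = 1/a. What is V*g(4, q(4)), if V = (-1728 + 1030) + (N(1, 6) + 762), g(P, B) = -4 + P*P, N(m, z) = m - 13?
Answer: 624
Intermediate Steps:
N(m, z) = -13 + m
g(P, B) = -4 + P²
V = 52 (V = (-1728 + 1030) + ((-13 + 1) + 762) = -698 + (-12 + 762) = -698 + 750 = 52)
V*g(4, q(4)) = 52*(-4 + 4²) = 52*(-4 + 16) = 52*12 = 624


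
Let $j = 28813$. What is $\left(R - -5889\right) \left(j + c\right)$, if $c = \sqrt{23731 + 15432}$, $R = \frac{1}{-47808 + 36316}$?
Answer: $\frac{1949959738631}{11492} + \frac{67676387 \sqrt{39163}}{11492} \approx 1.7085 \cdot 10^{8}$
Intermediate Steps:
$R = - \frac{1}{11492}$ ($R = \frac{1}{-11492} = - \frac{1}{11492} \approx -8.7017 \cdot 10^{-5}$)
$c = \sqrt{39163} \approx 197.9$
$\left(R - -5889\right) \left(j + c\right) = \left(- \frac{1}{11492} - -5889\right) \left(28813 + \sqrt{39163}\right) = \left(- \frac{1}{11492} + \left(-1136 + 7025\right)\right) \left(28813 + \sqrt{39163}\right) = \left(- \frac{1}{11492} + 5889\right) \left(28813 + \sqrt{39163}\right) = \frac{67676387 \left(28813 + \sqrt{39163}\right)}{11492} = \frac{1949959738631}{11492} + \frac{67676387 \sqrt{39163}}{11492}$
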